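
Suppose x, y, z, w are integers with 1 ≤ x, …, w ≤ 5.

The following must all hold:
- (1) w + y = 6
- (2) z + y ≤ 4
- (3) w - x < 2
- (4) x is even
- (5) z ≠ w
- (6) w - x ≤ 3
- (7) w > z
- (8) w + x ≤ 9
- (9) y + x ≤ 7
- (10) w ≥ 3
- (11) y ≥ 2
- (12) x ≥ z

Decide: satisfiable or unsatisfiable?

Satisfiable

One satisfying assignment is x = 4, y = 2, z = 1, w = 4.
For the less obvious constraints — constraint 1: w + y = 6; constraint 2: z + y = 3 — and the others hold by inspection.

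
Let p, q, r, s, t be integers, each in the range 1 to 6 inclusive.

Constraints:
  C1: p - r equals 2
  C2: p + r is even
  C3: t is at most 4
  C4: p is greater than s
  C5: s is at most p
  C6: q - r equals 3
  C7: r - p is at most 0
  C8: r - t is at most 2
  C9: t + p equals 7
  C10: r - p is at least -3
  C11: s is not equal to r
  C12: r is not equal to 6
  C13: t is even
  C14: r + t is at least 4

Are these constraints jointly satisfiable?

One satisfying assignment is p = 5, q = 6, r = 3, s = 1, t = 2.
For the less obvious constraints — constraint 1: p - r = 2; constraint 6: q - r = 3 — and the others hold by inspection.

Satisfiable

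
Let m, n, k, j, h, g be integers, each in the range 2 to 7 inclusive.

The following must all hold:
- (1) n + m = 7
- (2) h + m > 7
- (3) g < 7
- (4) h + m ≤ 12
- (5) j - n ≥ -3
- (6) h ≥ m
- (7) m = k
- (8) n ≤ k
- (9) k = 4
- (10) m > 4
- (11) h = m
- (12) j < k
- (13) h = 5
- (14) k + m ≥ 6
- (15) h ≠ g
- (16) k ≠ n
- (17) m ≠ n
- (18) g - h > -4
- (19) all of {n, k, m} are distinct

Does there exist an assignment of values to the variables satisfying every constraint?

Unsatisfiable

Constraint 13 fixes h = 5 and constraint 9 fixes k = 4. Constraints 7 and 11 give h = m = k, so h = k. But 5 ≠ 4 — contradiction.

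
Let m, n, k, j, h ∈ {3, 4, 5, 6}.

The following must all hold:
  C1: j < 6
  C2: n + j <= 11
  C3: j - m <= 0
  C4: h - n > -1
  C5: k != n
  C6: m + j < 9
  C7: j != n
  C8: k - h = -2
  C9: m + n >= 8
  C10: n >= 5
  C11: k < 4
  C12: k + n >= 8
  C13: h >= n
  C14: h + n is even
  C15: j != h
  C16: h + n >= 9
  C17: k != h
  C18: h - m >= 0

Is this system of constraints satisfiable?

Satisfiable

One satisfying assignment is m = 4, n = 5, k = 3, j = 4, h = 5.
For the less obvious constraints — constraint 2: n + j = 9; constraint 3: j - m = 0 — and the others hold by inspection.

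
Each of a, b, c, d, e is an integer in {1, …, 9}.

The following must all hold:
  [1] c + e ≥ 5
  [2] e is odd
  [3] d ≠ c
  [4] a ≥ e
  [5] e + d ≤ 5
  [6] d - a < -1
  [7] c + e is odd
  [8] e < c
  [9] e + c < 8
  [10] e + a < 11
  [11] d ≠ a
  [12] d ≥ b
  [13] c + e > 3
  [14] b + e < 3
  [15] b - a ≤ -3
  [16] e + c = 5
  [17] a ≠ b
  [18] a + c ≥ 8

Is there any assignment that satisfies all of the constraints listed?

Try a = 7, b = 1, c = 4, d = 3, e = 1.
Check constraint 1: c + e = 5; constraint 5: e + d = 4. The remaining constraints are straightforward to verify.

Satisfiable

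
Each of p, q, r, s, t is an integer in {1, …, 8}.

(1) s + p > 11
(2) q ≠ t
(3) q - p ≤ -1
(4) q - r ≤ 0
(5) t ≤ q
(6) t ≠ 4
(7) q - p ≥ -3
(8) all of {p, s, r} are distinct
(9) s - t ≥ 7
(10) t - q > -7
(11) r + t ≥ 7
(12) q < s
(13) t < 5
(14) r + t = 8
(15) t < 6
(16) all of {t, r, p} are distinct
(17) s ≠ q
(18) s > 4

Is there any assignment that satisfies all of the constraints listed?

Satisfiable

One satisfying assignment is p = 6, q = 5, r = 7, s = 8, t = 1.
For the less obvious constraints — constraint 1: s + p = 14; constraint 3: q - p = -1; constraint 4: q - r = -2 — and the others hold by inspection.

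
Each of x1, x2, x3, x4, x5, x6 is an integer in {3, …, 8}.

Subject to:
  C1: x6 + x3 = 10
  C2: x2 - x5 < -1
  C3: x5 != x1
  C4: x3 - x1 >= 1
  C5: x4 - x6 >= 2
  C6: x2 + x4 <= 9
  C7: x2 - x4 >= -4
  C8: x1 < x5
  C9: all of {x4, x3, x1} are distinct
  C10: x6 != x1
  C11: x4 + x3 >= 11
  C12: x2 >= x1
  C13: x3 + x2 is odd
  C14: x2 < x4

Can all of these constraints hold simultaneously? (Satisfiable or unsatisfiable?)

One satisfying assignment is x1 = 4, x2 = 4, x3 = 7, x4 = 5, x5 = 7, x6 = 3.
For the less obvious constraints — constraint 1: x6 + x3 = 10; constraint 2: x2 - x5 = -3 — and the others hold by inspection.

Satisfiable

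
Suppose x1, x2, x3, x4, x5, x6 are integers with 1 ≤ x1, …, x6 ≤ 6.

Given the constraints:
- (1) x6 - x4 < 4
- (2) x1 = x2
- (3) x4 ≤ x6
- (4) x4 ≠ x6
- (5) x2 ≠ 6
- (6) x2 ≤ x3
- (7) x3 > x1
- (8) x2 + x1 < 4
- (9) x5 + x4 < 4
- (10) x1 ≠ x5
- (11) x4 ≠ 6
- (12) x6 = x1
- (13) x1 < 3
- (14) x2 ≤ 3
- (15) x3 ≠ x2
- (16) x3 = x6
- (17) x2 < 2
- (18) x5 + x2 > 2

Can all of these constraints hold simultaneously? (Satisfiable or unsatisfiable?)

From constraints 2, 12, and 16, x3 = x6 = x1 = x2, so x3 = x2. But constraint 15 says x3 ≠ x2. Contradiction.

Unsatisfiable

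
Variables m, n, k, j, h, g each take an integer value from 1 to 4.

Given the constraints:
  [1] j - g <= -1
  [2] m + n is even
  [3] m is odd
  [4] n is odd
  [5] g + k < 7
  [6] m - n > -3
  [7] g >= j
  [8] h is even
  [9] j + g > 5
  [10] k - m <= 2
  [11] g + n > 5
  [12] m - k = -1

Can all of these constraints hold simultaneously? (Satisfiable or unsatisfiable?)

One satisfying assignment is m = 1, n = 3, k = 2, j = 2, h = 2, g = 4.
For the less obvious constraints — constraint 1: j - g = -2; constraint 5: g + k = 6 — and the others hold by inspection.

Satisfiable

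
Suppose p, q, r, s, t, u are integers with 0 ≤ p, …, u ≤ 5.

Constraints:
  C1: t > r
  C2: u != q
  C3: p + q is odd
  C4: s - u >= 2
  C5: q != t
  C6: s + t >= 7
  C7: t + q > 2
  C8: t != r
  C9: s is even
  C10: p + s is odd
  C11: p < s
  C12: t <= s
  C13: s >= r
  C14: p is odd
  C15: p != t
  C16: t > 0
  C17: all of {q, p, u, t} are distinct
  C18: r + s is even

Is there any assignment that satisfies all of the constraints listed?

Setting (p, q, r, s, t, u) = (1, 0, 0, 4, 4, 2) satisfies everything: constraint 4: s - u = 2; constraint 6: s + t = 8; constraint 7: t + q = 4, and the others follow.

Satisfiable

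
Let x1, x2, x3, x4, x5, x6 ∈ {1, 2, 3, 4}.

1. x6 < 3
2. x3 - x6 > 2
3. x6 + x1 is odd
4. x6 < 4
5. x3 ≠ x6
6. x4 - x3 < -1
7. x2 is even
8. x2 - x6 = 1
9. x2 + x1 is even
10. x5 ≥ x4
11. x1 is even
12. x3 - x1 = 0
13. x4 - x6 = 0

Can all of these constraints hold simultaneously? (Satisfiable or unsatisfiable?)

Satisfiable

The assignment x1 = 4, x2 = 2, x3 = 4, x4 = 1, x5 = 4, x6 = 1 works:
  constraint 2 holds since x3 - x6 = 3.
  constraint 6 holds since x4 - x3 = -3.
The rest check out directly.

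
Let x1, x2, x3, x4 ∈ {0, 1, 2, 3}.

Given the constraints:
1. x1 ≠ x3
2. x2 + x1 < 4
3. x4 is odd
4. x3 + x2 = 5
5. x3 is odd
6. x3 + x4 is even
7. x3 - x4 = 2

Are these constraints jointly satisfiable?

Satisfiable

The assignment x1 = 0, x2 = 2, x3 = 3, x4 = 1 works:
  constraint 2 holds since x2 + x1 = 2.
  constraint 4 holds since x3 + x2 = 5.
  constraint 7 holds since x3 - x4 = 2.
The rest check out directly.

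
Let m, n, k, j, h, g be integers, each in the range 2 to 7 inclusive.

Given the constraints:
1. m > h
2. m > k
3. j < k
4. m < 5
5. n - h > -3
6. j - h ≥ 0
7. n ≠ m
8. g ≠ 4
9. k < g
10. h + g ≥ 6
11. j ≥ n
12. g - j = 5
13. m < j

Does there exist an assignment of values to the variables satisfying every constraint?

Unsatisfiable

Constraints 2, 3, and 13 give j < k, k < m, m < j. Chaining: j < k < m < j, which forces j < j — impossible.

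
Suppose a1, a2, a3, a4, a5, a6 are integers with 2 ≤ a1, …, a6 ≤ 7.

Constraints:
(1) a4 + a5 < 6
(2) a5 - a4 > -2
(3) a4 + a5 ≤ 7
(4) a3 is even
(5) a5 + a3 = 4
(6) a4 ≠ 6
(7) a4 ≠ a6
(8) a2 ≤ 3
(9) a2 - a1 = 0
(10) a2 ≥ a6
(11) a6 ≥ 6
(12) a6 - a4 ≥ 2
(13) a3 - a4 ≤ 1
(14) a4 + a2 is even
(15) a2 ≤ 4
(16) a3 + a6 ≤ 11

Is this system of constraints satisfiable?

Unsatisfiable

From constraint 11: a6 ≥ 6. From constraints 8 and 10: a6 ≤ a2 and a2 ≤ 3, so a6 ≤ 3. But 3 < 6, so no value of a6 works.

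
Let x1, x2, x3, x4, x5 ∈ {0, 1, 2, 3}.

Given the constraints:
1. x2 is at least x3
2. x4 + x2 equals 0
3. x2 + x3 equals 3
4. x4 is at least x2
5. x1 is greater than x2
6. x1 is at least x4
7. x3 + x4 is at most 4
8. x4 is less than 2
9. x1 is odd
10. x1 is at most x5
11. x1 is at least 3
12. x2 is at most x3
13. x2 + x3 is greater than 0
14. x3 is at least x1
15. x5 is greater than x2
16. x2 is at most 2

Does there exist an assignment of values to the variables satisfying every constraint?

Unsatisfiable

From constraints 11 and 14: x3 ≥ x1 and x1 ≥ 3, so x3 ≥ 3. From constraints 1 and 16: x3 ≤ x2 and x2 ≤ 2, so x3 ≤ 2. But 2 < 3, so no value of x3 works.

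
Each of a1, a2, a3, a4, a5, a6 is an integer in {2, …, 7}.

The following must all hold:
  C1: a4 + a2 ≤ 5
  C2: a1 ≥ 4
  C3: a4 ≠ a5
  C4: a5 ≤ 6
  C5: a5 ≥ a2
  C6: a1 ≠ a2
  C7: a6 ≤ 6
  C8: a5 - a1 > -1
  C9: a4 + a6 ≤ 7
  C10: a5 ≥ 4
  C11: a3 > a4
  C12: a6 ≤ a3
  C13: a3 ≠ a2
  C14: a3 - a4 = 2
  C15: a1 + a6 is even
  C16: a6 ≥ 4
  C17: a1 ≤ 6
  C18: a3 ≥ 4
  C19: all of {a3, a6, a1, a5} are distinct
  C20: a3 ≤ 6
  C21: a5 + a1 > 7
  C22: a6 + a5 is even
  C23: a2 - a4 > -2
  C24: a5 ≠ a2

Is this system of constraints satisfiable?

Unsatisfiable

Constraints 2, 4, 7, 10, 16, 17, 18, and 20 confine each of a3, a6, a1, a5 to the 3 values {4, …, 6}.
Constraint 19 requires all 4 of them to be distinct, but only 3 values are available — impossible by the pigeonhole principle.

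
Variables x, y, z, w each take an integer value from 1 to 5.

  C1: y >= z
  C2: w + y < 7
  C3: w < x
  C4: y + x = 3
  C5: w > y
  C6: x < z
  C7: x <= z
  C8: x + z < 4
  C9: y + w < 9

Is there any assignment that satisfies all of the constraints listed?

Unsatisfiable

Constraints 1, 3, 5, and 6 give w < x, x < z, z ≤ y, y < w. Chaining: w < x < z ≤ y < w, which forces w < w — impossible.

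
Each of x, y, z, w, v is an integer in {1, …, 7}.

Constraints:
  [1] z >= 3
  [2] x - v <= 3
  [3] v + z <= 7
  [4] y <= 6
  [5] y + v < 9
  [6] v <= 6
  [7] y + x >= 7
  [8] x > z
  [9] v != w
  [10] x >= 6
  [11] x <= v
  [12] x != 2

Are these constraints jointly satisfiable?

Unsatisfiable

From constraints 10 and 11: v ≥ x ≥ 6. From constraint 1: z ≥ 3. Hence v + z ≥ 9. But constraint 3 requires v + z ≤ 7, and 7 < 9. Contradiction.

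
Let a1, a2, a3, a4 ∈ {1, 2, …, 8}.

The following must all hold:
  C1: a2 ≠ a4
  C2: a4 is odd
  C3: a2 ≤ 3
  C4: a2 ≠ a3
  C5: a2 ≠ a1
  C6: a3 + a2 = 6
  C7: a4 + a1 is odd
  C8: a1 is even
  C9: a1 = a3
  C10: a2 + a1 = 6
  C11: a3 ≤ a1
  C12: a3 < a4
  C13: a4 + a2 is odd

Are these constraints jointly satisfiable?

Satisfiable

Try a1 = 4, a2 = 2, a3 = 4, a4 = 5.
Check constraint 6: a3 + a2 = 6; constraint 10: a2 + a1 = 6. The remaining constraints are straightforward to verify.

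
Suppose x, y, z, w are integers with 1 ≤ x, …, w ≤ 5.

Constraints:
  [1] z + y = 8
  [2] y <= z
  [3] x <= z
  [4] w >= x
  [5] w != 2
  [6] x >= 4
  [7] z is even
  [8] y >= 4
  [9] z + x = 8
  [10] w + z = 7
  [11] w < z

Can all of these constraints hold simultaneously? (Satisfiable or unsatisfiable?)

From constraints 4 and 6: w ≥ x ≥ 4. From constraints 2 and 8: z ≥ y ≥ 4. Hence w + z ≥ 8. But constraint 10 requires w + z = 7, and 7 < 8. Contradiction.

Unsatisfiable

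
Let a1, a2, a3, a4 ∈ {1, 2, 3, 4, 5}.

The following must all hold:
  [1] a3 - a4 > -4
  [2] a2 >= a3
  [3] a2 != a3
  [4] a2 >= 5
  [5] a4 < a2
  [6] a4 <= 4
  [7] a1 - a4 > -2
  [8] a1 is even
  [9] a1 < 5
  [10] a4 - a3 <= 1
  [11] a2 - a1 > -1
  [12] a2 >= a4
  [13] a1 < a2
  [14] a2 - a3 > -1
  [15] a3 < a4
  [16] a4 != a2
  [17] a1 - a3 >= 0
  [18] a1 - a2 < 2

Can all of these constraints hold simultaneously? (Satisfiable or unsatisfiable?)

Satisfiable

One satisfying assignment is a1 = 4, a2 = 5, a3 = 3, a4 = 4.
For the less obvious constraints — constraint 1: a3 - a4 = -1; constraint 7: a1 - a4 = 0 — and the others hold by inspection.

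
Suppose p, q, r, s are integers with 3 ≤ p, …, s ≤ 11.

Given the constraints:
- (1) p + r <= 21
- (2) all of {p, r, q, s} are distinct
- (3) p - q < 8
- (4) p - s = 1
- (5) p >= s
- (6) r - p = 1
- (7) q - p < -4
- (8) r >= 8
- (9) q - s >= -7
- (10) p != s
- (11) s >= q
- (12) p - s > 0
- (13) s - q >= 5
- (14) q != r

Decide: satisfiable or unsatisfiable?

The assignment p = 10, q = 3, r = 11, s = 9 works:
  constraint 1 holds since p + r = 21.
  constraint 3 holds since p - q = 7.
The rest check out directly.

Satisfiable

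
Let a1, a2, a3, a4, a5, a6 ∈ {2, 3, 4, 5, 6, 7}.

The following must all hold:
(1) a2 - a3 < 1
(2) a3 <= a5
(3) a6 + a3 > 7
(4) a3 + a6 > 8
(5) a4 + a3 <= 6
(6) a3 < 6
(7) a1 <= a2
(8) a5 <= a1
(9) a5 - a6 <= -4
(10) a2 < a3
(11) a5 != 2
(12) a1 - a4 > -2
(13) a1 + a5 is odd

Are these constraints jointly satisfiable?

Unsatisfiable

Constraints 2, 7, 8, and 10 give a1 ≤ a2, a2 < a3, a3 ≤ a5, a5 ≤ a1. Chaining: a1 ≤ a2 < a3 ≤ a5 ≤ a1, which forces a1 < a1 — impossible.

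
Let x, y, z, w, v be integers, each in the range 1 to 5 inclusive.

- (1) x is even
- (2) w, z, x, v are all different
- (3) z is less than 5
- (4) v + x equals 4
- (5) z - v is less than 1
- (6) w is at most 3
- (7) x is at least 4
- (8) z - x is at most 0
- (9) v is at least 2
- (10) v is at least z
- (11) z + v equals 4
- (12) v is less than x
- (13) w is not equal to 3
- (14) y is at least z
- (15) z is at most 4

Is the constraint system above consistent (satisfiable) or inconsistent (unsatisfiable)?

From constraint 9: v ≥ 2. From constraint 7: x ≥ 4. Hence v + x ≥ 6. But constraint 4 requires v + x = 4, and 4 < 6. Contradiction.

Unsatisfiable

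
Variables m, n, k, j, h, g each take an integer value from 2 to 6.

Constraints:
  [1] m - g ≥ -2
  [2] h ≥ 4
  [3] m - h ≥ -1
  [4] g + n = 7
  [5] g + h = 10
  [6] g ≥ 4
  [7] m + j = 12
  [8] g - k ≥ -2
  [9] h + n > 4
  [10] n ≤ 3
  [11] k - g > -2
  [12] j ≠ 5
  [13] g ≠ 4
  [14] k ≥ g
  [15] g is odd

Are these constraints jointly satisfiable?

Satisfiable

One satisfying assignment is m = 6, n = 2, k = 6, j = 6, h = 5, g = 5.
For the less obvious constraints — constraint 1: m - g = 1; constraint 3: m - h = 1; constraint 4: g + n = 7 — and the others hold by inspection.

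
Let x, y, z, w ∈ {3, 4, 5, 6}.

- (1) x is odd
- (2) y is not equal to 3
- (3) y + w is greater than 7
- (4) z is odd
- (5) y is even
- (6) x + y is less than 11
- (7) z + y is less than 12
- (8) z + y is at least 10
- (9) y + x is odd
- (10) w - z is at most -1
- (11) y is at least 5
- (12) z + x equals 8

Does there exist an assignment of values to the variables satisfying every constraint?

Satisfiable

Try x = 3, y = 6, z = 5, w = 3.
Check constraint 3: y + w = 9; constraint 6: x + y = 9; constraint 7: z + y = 11. The remaining constraints are straightforward to verify.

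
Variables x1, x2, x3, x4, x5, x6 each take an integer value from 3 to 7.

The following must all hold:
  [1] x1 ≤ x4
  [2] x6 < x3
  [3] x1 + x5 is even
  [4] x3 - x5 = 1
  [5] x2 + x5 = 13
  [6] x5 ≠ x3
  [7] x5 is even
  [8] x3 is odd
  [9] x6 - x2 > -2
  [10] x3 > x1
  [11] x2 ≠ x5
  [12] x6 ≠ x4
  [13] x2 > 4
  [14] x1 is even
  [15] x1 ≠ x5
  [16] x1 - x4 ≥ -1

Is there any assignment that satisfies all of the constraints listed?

Satisfiable

One satisfying assignment is x1 = 4, x2 = 7, x3 = 7, x4 = 4, x5 = 6, x6 = 6.
For the less obvious constraints — constraint 4: x3 - x5 = 1; constraint 5: x2 + x5 = 13 — and the others hold by inspection.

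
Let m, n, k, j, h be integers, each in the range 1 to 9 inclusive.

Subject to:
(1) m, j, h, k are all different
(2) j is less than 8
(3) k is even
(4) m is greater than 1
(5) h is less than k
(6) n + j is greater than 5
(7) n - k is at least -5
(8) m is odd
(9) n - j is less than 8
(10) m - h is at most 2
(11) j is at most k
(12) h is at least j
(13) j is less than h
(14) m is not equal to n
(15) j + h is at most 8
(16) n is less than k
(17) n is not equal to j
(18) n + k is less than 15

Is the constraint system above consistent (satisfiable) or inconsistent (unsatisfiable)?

Take m = 7, n = 6, k = 8, j = 1, h = 6. Then constraint 6: n + j = 7; constraint 7: n - k = -2, and every other listed constraint is also met.

Satisfiable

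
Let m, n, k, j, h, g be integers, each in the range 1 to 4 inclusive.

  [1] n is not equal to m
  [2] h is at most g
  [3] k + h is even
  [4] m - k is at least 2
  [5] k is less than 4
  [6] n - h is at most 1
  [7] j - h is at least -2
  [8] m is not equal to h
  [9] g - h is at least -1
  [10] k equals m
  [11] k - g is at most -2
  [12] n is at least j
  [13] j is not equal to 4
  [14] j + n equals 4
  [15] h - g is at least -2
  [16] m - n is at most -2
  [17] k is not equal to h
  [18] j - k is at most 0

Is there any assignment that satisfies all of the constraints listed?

Constraints 4, 6, 7, 16, and 18 give m − k ≥ 2, k − j ≥ 0, j − h ≥ -2, h − n ≥ -1, n − m ≥ 2.
Adding all 5 inequalities: the left sides telescope to 0, and the right sides sum to 2 + 0 + (-2) + (-1) + 2 = 1. So 0 ≥ 1, which is false.

Unsatisfiable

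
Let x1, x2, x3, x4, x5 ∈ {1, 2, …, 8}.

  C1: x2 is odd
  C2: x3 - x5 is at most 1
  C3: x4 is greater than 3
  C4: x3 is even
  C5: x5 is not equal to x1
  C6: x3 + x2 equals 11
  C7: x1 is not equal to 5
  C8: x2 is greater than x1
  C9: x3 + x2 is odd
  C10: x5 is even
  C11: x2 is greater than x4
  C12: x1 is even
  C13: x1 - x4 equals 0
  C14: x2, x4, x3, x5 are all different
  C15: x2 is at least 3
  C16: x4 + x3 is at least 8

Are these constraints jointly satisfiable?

One satisfying assignment is x1 = 4, x2 = 5, x3 = 6, x4 = 4, x5 = 8.
For the less obvious constraints — constraint 2: x3 - x5 = -2; constraint 6: x3 + x2 = 11 — and the others hold by inspection.

Satisfiable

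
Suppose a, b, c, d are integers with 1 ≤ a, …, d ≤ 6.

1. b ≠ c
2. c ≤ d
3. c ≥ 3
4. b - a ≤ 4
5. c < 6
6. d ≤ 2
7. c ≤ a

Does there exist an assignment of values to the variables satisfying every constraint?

Unsatisfiable

From constraint 3: c ≥ 3. From constraints 2 and 6: c ≤ d and d ≤ 2, so c ≤ 2. But 2 < 3, so no value of c works.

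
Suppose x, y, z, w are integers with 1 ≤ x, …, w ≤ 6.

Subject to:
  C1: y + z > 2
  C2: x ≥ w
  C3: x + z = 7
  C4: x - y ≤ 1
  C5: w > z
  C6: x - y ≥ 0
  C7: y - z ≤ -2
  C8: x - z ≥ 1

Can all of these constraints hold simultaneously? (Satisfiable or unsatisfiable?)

Constraints 4, 7, and 8 give y − x ≥ -1, x − z ≥ 1, z − y ≥ 2.
Adding all 3 inequalities: the left sides telescope to 0, and the right sides sum to (-1) + 1 + 2 = 2. So 0 ≥ 2, which is false.

Unsatisfiable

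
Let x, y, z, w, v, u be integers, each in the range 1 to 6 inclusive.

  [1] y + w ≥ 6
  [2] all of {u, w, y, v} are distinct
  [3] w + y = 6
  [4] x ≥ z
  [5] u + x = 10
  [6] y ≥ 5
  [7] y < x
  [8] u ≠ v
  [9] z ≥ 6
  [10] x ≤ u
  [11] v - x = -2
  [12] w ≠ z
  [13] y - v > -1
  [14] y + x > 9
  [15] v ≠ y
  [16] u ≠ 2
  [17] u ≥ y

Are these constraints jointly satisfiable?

From constraints 6 and 17: u ≥ y ≥ 5. From constraints 4 and 9: x ≥ z ≥ 6. Hence u + x ≥ 11. But constraint 5 requires u + x = 10, and 10 < 11. Contradiction.

Unsatisfiable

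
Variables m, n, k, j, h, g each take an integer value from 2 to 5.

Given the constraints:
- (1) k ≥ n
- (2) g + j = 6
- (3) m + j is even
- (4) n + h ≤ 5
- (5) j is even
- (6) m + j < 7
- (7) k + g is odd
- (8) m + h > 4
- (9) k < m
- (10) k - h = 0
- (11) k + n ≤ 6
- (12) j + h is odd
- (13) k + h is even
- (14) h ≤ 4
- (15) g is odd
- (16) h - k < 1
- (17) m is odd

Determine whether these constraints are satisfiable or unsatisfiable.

Constraint 17 makes m odd and constraint 5 makes j even, so m + j must be odd. Constraint 3 says m + j is even — contradiction.

Unsatisfiable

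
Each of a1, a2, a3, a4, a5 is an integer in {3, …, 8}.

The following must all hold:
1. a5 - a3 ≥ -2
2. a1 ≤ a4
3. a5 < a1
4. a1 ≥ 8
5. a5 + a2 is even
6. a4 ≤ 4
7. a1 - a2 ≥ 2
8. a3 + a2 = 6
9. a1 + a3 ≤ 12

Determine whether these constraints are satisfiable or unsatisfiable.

Unsatisfiable

From constraints 2 and 4: a4 ≥ a1 and a1 ≥ 8, so a4 ≥ 8. From constraint 6: a4 ≤ 4. But 4 < 8, so no value of a4 works.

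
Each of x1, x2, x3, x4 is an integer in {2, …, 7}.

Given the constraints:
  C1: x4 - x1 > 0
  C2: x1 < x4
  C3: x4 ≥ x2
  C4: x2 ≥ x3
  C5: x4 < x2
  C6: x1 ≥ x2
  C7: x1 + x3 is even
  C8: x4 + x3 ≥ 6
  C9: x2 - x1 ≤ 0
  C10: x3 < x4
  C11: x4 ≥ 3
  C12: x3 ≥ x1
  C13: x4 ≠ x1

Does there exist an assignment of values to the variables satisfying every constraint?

Unsatisfiable

Constraints 1, 5, and 6 give x1 < x4, x4 < x2, x2 ≤ x1. Chaining: x1 < x4 < x2 ≤ x1, which forces x1 < x1 — impossible.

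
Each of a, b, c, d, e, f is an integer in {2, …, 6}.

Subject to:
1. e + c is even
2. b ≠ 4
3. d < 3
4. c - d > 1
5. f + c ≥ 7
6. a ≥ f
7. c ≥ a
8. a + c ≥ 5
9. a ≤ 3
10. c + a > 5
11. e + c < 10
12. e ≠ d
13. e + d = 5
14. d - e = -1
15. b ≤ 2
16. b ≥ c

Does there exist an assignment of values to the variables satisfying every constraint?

Unsatisfiable

From constraints 6 and 9: f ≤ a ≤ 3. From constraints 15 and 16: c ≤ b ≤ 2. Hence f + c ≤ 5. But constraint 5 requires f + c ≥ 7, and 7 > 5. Contradiction.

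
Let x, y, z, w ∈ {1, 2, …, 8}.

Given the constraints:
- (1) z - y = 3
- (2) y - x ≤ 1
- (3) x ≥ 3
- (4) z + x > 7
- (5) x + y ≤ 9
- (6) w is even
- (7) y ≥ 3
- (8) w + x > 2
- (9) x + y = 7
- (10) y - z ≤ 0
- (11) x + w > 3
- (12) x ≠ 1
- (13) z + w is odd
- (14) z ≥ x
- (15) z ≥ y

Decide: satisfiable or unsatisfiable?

One satisfying assignment is x = 3, y = 4, z = 7, w = 2.
For the less obvious constraints — constraint 1: z - y = 3; constraint 2: y - x = 1; constraint 4: z + x = 10 — and the others hold by inspection.

Satisfiable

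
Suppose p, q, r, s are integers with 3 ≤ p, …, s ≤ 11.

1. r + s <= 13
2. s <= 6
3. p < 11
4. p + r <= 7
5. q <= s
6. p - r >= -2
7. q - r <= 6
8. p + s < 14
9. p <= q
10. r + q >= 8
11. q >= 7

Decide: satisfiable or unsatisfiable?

Unsatisfiable

From constraint 11: q ≥ 7. From constraints 2 and 5: q ≤ s and s ≤ 6, so q ≤ 6. But 6 < 7, so no value of q works.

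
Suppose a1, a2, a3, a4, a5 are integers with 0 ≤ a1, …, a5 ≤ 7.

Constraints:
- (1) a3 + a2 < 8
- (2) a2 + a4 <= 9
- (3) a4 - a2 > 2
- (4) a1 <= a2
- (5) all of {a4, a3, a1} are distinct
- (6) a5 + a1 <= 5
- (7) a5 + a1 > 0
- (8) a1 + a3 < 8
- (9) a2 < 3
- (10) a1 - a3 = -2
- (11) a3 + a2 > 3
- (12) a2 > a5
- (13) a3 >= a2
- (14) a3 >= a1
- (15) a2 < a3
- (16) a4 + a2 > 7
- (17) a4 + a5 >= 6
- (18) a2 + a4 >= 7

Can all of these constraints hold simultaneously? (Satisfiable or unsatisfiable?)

Satisfiable

Setting (a1, a2, a3, a4, a5) = (2, 2, 4, 7, 0) satisfies everything: constraint 1: a3 + a2 = 6; constraint 2: a2 + a4 = 9; constraint 3: a4 - a2 = 5, and the others follow.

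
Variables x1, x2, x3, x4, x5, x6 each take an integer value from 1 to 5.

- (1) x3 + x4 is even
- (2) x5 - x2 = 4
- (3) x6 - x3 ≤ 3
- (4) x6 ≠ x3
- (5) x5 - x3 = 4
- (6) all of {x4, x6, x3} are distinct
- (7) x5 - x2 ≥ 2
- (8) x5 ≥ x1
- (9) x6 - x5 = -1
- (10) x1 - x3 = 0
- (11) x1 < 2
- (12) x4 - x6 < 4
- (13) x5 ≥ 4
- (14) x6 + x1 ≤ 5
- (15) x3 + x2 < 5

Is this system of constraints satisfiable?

Satisfiable

Setting (x1, x2, x3, x4, x5, x6) = (1, 1, 1, 5, 5, 4) satisfies everything: constraint 2: x5 - x2 = 4; constraint 3: x6 - x3 = 3; constraint 5: x5 - x3 = 4, and the others follow.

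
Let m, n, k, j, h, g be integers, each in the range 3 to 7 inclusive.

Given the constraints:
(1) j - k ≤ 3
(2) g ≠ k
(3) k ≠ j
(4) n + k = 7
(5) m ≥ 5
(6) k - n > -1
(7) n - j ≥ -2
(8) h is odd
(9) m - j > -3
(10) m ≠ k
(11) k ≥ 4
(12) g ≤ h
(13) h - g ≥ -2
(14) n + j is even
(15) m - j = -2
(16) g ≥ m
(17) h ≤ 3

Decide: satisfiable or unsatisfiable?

From constraints 5 and 16: g ≥ m and m ≥ 5, so g ≥ 5. From constraints 12 and 17: g ≤ h and h ≤ 3, so g ≤ 3. But 3 < 5, so no value of g works.

Unsatisfiable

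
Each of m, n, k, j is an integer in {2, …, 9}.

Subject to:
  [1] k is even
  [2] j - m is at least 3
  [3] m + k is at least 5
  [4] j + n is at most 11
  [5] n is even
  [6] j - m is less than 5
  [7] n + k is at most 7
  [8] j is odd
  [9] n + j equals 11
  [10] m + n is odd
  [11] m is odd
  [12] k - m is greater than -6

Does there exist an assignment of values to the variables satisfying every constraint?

Try m = 5, n = 2, k = 2, j = 9.
Check constraint 2: j - m = 4; constraint 3: m + k = 7. The remaining constraints are straightforward to verify.

Satisfiable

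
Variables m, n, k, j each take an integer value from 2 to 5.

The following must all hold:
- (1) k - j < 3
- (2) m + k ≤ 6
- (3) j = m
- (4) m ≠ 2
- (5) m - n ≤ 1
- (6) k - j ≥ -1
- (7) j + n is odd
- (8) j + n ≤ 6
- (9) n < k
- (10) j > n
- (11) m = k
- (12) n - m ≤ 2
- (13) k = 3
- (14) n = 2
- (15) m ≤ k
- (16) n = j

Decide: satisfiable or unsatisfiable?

Unsatisfiable

Constraint 14 fixes n = 2 and constraint 13 fixes k = 3. Constraints 3, 11, and 16 give n = j = m = k, so n = k. But 2 ≠ 3 — contradiction.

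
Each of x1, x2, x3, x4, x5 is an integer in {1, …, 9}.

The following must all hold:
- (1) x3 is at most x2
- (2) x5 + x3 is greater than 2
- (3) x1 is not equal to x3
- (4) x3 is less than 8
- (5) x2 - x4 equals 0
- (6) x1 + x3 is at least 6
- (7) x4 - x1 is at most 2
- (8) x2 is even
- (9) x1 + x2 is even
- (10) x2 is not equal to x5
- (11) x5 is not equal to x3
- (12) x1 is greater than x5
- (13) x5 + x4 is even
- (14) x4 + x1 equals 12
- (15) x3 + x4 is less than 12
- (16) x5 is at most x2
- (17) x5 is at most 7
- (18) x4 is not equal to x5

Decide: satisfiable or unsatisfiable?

One satisfying assignment is x1 = 6, x2 = 6, x3 = 3, x4 = 6, x5 = 2.
For the less obvious constraints — constraint 2: x5 + x3 = 5; constraint 5: x2 - x4 = 0; constraint 6: x1 + x3 = 9 — and the others hold by inspection.

Satisfiable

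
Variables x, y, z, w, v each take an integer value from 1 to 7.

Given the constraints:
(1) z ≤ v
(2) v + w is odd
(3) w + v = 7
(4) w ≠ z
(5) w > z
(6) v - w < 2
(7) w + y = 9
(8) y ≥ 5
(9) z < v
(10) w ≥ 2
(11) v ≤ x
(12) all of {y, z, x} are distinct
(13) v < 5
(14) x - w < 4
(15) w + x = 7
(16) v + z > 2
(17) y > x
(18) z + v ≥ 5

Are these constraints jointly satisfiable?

Satisfiable

One satisfying assignment is x = 4, y = 6, z = 1, w = 3, v = 4.
For the less obvious constraints — constraint 3: w + v = 7; constraint 6: v - w = 1; constraint 7: w + y = 9 — and the others hold by inspection.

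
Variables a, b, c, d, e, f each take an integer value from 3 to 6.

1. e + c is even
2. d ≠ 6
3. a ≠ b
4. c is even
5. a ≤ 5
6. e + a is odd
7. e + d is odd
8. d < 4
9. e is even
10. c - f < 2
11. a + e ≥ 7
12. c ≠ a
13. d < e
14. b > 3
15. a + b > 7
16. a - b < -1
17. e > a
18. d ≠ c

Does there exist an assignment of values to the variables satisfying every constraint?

Satisfiable

Take a = 3, b = 5, c = 4, d = 3, e = 6, f = 3. Then constraint 10: c - f = 1; constraint 11: a + e = 9, and every other listed constraint is also met.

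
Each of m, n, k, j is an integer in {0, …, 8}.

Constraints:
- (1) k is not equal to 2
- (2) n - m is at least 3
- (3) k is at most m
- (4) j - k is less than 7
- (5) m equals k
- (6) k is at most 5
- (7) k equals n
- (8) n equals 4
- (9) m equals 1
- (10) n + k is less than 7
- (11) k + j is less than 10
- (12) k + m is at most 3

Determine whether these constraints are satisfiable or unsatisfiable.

Unsatisfiable

Constraint 9 fixes m = 1 and constraint 8 fixes n = 4. Constraints 5 and 7 give m = k = n, so m = n. But 1 ≠ 4 — contradiction.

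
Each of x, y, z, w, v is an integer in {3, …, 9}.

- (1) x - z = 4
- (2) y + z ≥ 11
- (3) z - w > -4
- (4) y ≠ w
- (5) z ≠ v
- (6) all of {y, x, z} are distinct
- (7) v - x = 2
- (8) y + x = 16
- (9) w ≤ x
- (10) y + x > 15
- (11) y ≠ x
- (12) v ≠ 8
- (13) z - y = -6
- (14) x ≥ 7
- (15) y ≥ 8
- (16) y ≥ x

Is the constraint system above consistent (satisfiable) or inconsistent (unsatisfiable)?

Satisfiable

One satisfying assignment is x = 7, y = 9, z = 3, w = 6, v = 9.
For the less obvious constraints — constraint 1: x - z = 4; constraint 2: y + z = 12 — and the others hold by inspection.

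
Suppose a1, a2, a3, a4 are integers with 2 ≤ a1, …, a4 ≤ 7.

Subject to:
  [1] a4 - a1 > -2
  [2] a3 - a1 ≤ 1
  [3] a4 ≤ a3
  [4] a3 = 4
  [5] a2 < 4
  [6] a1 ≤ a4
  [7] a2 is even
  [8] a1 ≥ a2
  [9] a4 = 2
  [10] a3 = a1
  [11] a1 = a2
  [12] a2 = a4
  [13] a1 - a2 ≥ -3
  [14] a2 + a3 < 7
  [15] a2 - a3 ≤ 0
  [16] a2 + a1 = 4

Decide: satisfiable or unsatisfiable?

Constraint 4 fixes a3 = 4 and constraint 9 fixes a4 = 2. Constraints 10, 11, and 12 give a3 = a1 = a2 = a4, so a3 = a4. But 4 ≠ 2 — contradiction.

Unsatisfiable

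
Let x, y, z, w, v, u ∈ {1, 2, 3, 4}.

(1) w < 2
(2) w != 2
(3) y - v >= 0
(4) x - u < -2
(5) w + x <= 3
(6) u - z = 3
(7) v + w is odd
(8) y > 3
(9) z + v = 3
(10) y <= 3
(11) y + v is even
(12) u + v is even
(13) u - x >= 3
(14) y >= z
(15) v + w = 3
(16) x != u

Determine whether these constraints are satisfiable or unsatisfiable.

From constraint 8: y ≥ 4. From constraint 10: y ≤ 3. But 3 < 4, so no value of y works.

Unsatisfiable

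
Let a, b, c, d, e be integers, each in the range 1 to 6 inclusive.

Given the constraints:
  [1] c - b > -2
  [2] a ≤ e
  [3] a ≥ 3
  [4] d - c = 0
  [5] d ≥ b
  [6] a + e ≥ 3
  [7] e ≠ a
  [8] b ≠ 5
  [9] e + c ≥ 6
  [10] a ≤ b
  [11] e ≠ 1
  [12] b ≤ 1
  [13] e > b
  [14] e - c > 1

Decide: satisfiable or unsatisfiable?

From constraints 3 and 10: b ≥ a and a ≥ 3, so b ≥ 3. From constraint 12: b ≤ 1. But 1 < 3, so no value of b works.

Unsatisfiable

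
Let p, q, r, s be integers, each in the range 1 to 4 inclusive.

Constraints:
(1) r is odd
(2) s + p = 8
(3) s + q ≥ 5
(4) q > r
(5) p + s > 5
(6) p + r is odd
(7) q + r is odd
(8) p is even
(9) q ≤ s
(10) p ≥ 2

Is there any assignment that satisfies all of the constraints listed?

Satisfiable

One satisfying assignment is p = 4, q = 2, r = 1, s = 4.
For the less obvious constraints — constraint 2: s + p = 8; constraint 3: s + q = 6 — and the others hold by inspection.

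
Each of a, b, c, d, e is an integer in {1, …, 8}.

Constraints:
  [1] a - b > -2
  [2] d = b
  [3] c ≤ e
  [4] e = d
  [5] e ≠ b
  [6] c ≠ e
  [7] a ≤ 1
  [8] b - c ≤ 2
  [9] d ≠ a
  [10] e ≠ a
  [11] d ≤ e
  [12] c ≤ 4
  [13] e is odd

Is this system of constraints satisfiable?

Unsatisfiable

From constraints 2 and 4, e = d = b, so e = b. But constraint 5 says e ≠ b. Contradiction.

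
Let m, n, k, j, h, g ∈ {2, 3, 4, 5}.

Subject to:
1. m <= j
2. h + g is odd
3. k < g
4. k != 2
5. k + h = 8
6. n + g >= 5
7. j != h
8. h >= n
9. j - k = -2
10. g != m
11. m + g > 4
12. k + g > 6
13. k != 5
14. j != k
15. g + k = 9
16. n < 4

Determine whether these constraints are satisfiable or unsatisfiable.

Satisfiable

Setting (m, n, k, j, h, g) = (2, 3, 4, 2, 4, 5) satisfies everything: constraint 5: k + h = 8; constraint 6: n + g = 8, and the others follow.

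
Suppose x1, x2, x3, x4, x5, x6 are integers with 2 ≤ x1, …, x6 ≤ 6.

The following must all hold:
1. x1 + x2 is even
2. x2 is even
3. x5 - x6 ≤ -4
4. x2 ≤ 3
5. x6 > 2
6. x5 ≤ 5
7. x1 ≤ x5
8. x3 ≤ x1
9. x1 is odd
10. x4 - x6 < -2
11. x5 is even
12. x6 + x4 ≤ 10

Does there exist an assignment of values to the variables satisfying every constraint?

Constraint 9 makes x1 odd and constraint 2 makes x2 even, so x1 + x2 must be odd. Constraint 1 says x1 + x2 is even — contradiction.

Unsatisfiable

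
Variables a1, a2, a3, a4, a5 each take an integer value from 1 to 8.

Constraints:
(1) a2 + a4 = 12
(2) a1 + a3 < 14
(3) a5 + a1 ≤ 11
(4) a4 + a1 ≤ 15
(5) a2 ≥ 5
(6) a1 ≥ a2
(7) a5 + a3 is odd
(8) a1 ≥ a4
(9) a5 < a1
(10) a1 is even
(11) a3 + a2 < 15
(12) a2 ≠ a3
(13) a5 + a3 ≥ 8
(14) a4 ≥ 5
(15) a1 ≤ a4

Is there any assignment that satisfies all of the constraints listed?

Take a1 = 6, a2 = 6, a3 = 7, a4 = 6, a5 = 2. Then constraint 1: a2 + a4 = 12; constraint 2: a1 + a3 = 13, and every other listed constraint is also met.

Satisfiable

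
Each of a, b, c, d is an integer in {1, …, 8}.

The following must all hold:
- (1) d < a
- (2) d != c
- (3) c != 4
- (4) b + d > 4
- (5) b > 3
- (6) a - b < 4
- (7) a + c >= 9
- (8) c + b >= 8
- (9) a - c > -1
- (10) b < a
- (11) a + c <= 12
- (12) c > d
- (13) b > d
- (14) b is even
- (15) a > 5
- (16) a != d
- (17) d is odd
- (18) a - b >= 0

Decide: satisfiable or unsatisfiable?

One satisfying assignment is a = 6, b = 4, c = 6, d = 1.
For the less obvious constraints — constraint 4: b + d = 5; constraint 6: a - b = 2 — and the others hold by inspection.

Satisfiable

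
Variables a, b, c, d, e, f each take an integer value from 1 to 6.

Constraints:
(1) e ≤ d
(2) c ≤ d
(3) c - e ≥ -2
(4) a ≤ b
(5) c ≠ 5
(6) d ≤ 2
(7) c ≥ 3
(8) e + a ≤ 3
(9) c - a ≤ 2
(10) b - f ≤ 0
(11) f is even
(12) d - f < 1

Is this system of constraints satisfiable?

From constraints 2 and 7: d ≥ c and c ≥ 3, so d ≥ 3. From constraint 6: d ≤ 2. But 2 < 3, so no value of d works.

Unsatisfiable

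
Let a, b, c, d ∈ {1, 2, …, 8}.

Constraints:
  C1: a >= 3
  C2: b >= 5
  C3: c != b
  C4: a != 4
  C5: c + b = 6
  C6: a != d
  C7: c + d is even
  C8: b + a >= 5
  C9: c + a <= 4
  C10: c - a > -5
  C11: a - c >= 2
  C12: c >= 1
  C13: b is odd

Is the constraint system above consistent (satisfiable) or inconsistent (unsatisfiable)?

Take a = 3, b = 5, c = 1, d = 1. Then constraint 5: c + b = 6; constraint 8: b + a = 8, and every other listed constraint is also met.

Satisfiable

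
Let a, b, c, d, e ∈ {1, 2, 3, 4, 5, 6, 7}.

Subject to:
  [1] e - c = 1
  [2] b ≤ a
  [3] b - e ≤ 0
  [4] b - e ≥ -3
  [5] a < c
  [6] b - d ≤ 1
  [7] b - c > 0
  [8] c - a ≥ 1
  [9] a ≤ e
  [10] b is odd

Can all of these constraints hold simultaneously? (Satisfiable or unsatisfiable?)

Unsatisfiable

Constraints 2, 5, and 7 give b ≤ a, a < c, c < b. Chaining: b ≤ a < c < b, which forces b < b — impossible.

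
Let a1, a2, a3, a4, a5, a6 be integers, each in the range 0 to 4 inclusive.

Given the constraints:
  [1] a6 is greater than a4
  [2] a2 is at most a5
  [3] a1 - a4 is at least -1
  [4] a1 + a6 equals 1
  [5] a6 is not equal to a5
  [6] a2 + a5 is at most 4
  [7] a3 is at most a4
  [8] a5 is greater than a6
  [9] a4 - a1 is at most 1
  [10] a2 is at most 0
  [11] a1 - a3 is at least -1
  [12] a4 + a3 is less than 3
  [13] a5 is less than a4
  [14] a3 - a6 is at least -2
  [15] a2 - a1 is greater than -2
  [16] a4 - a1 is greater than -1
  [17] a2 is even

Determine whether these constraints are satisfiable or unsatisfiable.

Unsatisfiable

Constraints 1, 8, and 13 give a6 < a5, a5 < a4, a4 < a6. Chaining: a6 < a5 < a4 < a6, which forces a6 < a6 — impossible.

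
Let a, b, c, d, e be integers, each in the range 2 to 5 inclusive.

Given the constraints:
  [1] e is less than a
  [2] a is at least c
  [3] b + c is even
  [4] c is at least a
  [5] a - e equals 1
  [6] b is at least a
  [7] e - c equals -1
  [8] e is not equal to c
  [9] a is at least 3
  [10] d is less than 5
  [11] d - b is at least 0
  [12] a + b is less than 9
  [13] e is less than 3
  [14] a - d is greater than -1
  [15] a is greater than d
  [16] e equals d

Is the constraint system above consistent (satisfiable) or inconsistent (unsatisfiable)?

Constraints 6, 11, and 15 give a ≤ b, b ≤ d, d < a. Chaining: a ≤ b ≤ d < a, which forces a < a — impossible.

Unsatisfiable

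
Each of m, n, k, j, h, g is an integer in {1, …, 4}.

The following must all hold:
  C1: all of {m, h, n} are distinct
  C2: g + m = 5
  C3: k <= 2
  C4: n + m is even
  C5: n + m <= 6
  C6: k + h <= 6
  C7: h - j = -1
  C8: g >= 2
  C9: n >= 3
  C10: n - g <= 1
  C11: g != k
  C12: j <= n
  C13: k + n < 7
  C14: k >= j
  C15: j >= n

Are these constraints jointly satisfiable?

From constraints 9 and 15: j ≥ n and n ≥ 3, so j ≥ 3. From constraints 3 and 14: j ≤ k and k ≤ 2, so j ≤ 2. But 2 < 3, so no value of j works.

Unsatisfiable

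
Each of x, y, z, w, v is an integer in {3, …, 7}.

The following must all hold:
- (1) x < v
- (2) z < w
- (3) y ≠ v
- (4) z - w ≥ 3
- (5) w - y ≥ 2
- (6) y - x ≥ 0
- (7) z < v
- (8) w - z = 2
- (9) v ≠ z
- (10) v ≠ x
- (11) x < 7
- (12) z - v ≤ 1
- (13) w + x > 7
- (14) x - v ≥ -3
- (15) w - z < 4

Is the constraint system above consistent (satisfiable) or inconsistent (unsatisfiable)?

Unsatisfiable

Constraints 4, 5, 6, 12, and 14 give v − z ≥ -1, z − w ≥ 3, w − y ≥ 2, y − x ≥ 0, x − v ≥ -3.
Adding all 5 inequalities: the left sides telescope to 0, and the right sides sum to (-1) + 3 + 2 + 0 + (-3) = 1. So 0 ≥ 1, which is false.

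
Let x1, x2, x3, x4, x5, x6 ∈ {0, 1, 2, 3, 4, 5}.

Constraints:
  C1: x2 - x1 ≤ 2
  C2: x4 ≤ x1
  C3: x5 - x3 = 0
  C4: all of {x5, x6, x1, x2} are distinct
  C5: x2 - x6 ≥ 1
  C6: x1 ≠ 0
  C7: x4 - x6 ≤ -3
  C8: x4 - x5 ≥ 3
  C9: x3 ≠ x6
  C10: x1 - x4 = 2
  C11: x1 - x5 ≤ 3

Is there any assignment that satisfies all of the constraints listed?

Constraints 1, 5, 7, 8, and 11 give x5 − x1 ≥ -3, x1 − x2 ≥ -2, x2 − x6 ≥ 1, x6 − x4 ≥ 3, x4 − x5 ≥ 3.
Adding all 5 inequalities: the left sides telescope to 0, and the right sides sum to (-3) + (-2) + 1 + 3 + 3 = 2. So 0 ≥ 2, which is false.

Unsatisfiable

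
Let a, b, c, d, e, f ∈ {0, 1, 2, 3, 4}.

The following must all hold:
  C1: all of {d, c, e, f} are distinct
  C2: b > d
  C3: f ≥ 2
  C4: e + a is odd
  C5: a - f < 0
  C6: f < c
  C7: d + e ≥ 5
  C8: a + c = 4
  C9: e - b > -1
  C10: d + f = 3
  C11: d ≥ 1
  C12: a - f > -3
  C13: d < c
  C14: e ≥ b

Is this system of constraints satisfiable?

Satisfiable

The assignment a = 1, b = 4, c = 3, d = 1, e = 4, f = 2 works:
  constraint 5 holds since a - f = -1.
  constraint 7 holds since d + e = 5.
The rest check out directly.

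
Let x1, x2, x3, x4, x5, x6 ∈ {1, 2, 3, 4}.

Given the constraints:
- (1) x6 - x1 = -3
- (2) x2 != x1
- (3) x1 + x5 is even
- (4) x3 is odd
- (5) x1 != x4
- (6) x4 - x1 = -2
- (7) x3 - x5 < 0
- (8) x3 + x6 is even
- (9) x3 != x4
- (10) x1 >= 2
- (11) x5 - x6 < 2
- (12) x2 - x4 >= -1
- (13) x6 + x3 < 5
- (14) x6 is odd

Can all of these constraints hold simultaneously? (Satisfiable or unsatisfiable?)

The assignment x1 = 4, x2 = 3, x3 = 1, x4 = 2, x5 = 2, x6 = 1 works:
  constraint 1 holds since x6 - x1 = -3.
  constraint 6 holds since x4 - x1 = -2.
  constraint 7 holds since x3 - x5 = -1.
The rest check out directly.

Satisfiable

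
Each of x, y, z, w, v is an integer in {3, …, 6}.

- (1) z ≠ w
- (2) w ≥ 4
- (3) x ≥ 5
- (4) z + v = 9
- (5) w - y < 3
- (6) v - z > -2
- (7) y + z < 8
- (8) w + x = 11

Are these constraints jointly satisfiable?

Satisfiable

Try x = 6, y = 3, z = 4, w = 5, v = 5.
Check constraint 4: z + v = 9; constraint 5: w - y = 2; constraint 6: v - z = 1. The remaining constraints are straightforward to verify.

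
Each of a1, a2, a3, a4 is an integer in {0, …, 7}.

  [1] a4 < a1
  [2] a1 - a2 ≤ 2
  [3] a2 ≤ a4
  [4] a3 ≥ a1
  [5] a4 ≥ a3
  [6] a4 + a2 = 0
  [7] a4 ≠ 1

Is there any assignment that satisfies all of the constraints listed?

Constraints 1, 4, and 5 give a1 ≤ a3, a3 ≤ a4, a4 < a1. Chaining: a1 ≤ a3 ≤ a4 < a1, which forces a1 < a1 — impossible.

Unsatisfiable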